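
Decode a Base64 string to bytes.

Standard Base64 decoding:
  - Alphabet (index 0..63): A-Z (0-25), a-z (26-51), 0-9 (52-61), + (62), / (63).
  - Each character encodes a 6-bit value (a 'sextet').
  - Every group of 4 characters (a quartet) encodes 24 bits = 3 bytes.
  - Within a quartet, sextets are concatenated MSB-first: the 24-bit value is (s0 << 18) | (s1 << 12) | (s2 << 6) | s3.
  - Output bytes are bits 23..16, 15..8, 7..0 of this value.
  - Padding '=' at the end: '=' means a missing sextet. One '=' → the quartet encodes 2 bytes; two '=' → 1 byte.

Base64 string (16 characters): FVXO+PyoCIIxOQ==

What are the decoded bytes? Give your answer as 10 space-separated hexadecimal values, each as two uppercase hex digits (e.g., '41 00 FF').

Answer: 15 55 CE F8 FC A8 08 82 31 39

Derivation:
After char 0 ('F'=5): chars_in_quartet=1 acc=0x5 bytes_emitted=0
After char 1 ('V'=21): chars_in_quartet=2 acc=0x155 bytes_emitted=0
After char 2 ('X'=23): chars_in_quartet=3 acc=0x5557 bytes_emitted=0
After char 3 ('O'=14): chars_in_quartet=4 acc=0x1555CE -> emit 15 55 CE, reset; bytes_emitted=3
After char 4 ('+'=62): chars_in_quartet=1 acc=0x3E bytes_emitted=3
After char 5 ('P'=15): chars_in_quartet=2 acc=0xF8F bytes_emitted=3
After char 6 ('y'=50): chars_in_quartet=3 acc=0x3E3F2 bytes_emitted=3
After char 7 ('o'=40): chars_in_quartet=4 acc=0xF8FCA8 -> emit F8 FC A8, reset; bytes_emitted=6
After char 8 ('C'=2): chars_in_quartet=1 acc=0x2 bytes_emitted=6
After char 9 ('I'=8): chars_in_quartet=2 acc=0x88 bytes_emitted=6
After char 10 ('I'=8): chars_in_quartet=3 acc=0x2208 bytes_emitted=6
After char 11 ('x'=49): chars_in_quartet=4 acc=0x88231 -> emit 08 82 31, reset; bytes_emitted=9
After char 12 ('O'=14): chars_in_quartet=1 acc=0xE bytes_emitted=9
After char 13 ('Q'=16): chars_in_quartet=2 acc=0x390 bytes_emitted=9
Padding '==': partial quartet acc=0x390 -> emit 39; bytes_emitted=10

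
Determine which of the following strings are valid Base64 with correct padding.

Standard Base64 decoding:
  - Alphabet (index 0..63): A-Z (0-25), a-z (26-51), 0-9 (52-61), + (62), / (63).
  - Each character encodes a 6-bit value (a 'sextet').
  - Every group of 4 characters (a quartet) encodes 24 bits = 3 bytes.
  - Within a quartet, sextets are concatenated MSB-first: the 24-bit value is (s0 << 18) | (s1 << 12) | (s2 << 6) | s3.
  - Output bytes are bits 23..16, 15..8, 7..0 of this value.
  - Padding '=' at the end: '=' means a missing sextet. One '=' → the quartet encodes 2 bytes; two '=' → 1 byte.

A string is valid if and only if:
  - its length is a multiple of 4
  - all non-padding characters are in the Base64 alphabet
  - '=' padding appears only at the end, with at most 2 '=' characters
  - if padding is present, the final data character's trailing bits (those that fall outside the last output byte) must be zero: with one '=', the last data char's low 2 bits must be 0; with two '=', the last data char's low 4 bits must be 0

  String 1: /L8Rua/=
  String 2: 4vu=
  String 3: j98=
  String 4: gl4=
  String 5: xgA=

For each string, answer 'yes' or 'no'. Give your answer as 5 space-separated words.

Answer: no no yes yes yes

Derivation:
String 1: '/L8Rua/=' → invalid (bad trailing bits)
String 2: '4vu=' → invalid (bad trailing bits)
String 3: 'j98=' → valid
String 4: 'gl4=' → valid
String 5: 'xgA=' → valid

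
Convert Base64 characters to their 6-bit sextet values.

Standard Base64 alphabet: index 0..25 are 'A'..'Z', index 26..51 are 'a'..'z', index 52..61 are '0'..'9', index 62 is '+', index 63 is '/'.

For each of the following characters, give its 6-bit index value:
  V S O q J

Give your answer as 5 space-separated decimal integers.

Answer: 21 18 14 42 9

Derivation:
'V': A..Z range, ord('V') − ord('A') = 21
'S': A..Z range, ord('S') − ord('A') = 18
'O': A..Z range, ord('O') − ord('A') = 14
'q': a..z range, 26 + ord('q') − ord('a') = 42
'J': A..Z range, ord('J') − ord('A') = 9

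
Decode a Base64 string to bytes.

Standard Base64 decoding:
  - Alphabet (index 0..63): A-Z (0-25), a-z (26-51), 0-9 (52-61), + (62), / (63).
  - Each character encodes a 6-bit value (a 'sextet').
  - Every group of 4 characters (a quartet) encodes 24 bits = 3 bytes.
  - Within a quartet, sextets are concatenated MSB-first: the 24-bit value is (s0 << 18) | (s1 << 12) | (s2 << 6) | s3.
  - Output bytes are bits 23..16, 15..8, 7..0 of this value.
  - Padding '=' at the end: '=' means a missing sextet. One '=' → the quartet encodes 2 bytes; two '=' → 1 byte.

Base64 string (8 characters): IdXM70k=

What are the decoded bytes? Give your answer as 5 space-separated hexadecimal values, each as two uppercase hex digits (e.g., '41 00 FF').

After char 0 ('I'=8): chars_in_quartet=1 acc=0x8 bytes_emitted=0
After char 1 ('d'=29): chars_in_quartet=2 acc=0x21D bytes_emitted=0
After char 2 ('X'=23): chars_in_quartet=3 acc=0x8757 bytes_emitted=0
After char 3 ('M'=12): chars_in_quartet=4 acc=0x21D5CC -> emit 21 D5 CC, reset; bytes_emitted=3
After char 4 ('7'=59): chars_in_quartet=1 acc=0x3B bytes_emitted=3
After char 5 ('0'=52): chars_in_quartet=2 acc=0xEF4 bytes_emitted=3
After char 6 ('k'=36): chars_in_quartet=3 acc=0x3BD24 bytes_emitted=3
Padding '=': partial quartet acc=0x3BD24 -> emit EF 49; bytes_emitted=5

Answer: 21 D5 CC EF 49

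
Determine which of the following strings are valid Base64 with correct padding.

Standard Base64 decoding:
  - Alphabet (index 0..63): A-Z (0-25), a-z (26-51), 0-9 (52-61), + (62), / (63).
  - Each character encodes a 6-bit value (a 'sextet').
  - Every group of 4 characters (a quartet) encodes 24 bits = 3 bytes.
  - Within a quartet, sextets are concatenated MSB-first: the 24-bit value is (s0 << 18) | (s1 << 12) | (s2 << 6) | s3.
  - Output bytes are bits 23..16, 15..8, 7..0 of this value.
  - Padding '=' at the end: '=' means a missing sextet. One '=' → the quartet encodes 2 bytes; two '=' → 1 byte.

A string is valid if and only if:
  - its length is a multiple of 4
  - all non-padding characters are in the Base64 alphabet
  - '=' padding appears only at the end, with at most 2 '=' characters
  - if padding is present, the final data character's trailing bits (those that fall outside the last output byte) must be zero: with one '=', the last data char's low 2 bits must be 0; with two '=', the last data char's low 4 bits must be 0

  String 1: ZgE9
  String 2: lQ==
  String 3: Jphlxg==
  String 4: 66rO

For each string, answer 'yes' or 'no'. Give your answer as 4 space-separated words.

String 1: 'ZgE9' → valid
String 2: 'lQ==' → valid
String 3: 'Jphlxg==' → valid
String 4: '66rO' → valid

Answer: yes yes yes yes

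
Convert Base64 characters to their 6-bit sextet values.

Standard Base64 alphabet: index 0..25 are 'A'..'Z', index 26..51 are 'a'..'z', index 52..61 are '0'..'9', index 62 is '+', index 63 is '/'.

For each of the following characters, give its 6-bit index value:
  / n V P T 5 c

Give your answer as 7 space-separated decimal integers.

'/': index 63
'n': a..z range, 26 + ord('n') − ord('a') = 39
'V': A..Z range, ord('V') − ord('A') = 21
'P': A..Z range, ord('P') − ord('A') = 15
'T': A..Z range, ord('T') − ord('A') = 19
'5': 0..9 range, 52 + ord('5') − ord('0') = 57
'c': a..z range, 26 + ord('c') − ord('a') = 28

Answer: 63 39 21 15 19 57 28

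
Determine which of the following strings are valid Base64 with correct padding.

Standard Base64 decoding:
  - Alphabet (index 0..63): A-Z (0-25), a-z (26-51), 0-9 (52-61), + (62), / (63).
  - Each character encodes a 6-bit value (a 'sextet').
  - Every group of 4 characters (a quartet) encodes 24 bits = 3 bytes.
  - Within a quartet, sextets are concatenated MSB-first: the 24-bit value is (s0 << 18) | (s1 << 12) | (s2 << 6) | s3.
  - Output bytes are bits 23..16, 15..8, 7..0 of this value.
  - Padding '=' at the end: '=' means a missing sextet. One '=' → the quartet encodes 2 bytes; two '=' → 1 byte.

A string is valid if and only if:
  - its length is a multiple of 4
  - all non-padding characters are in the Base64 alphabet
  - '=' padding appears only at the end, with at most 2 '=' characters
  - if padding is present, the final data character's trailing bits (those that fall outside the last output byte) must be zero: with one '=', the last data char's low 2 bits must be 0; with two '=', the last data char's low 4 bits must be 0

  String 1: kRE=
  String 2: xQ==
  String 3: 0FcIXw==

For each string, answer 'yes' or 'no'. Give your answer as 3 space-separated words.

String 1: 'kRE=' → valid
String 2: 'xQ==' → valid
String 3: '0FcIXw==' → valid

Answer: yes yes yes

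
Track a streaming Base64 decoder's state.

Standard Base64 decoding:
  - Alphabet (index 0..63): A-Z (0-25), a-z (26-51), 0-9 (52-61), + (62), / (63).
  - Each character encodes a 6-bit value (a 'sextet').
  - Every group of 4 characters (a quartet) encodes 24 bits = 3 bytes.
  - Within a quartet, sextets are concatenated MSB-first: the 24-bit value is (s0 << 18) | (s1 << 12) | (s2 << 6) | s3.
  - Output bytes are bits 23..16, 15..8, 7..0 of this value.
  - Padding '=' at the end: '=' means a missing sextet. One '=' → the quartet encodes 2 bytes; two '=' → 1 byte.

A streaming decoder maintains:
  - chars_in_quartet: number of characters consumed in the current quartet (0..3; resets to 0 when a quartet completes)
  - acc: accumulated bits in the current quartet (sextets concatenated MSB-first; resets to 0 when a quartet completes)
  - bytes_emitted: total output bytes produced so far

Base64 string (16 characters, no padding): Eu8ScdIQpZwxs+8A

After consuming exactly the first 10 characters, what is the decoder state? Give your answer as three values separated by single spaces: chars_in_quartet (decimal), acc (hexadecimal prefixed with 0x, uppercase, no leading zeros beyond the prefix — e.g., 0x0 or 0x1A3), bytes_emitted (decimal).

After char 0 ('E'=4): chars_in_quartet=1 acc=0x4 bytes_emitted=0
After char 1 ('u'=46): chars_in_quartet=2 acc=0x12E bytes_emitted=0
After char 2 ('8'=60): chars_in_quartet=3 acc=0x4BBC bytes_emitted=0
After char 3 ('S'=18): chars_in_quartet=4 acc=0x12EF12 -> emit 12 EF 12, reset; bytes_emitted=3
After char 4 ('c'=28): chars_in_quartet=1 acc=0x1C bytes_emitted=3
After char 5 ('d'=29): chars_in_quartet=2 acc=0x71D bytes_emitted=3
After char 6 ('I'=8): chars_in_quartet=3 acc=0x1C748 bytes_emitted=3
After char 7 ('Q'=16): chars_in_quartet=4 acc=0x71D210 -> emit 71 D2 10, reset; bytes_emitted=6
After char 8 ('p'=41): chars_in_quartet=1 acc=0x29 bytes_emitted=6
After char 9 ('Z'=25): chars_in_quartet=2 acc=0xA59 bytes_emitted=6

Answer: 2 0xA59 6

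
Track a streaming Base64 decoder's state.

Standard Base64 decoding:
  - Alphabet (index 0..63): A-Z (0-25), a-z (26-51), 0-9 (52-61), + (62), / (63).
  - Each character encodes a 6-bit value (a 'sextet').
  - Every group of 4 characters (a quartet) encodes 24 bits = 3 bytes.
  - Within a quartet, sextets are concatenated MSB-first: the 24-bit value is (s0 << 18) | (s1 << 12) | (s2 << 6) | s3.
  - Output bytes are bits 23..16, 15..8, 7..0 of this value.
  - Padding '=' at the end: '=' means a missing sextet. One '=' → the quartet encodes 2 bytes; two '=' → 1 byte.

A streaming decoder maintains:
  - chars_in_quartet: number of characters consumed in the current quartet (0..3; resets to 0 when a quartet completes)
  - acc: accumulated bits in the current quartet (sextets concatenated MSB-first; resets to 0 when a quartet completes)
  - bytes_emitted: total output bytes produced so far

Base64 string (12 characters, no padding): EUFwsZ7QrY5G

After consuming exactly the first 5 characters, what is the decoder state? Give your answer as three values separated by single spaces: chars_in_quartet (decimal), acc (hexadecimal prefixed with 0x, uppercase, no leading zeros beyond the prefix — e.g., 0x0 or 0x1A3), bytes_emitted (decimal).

After char 0 ('E'=4): chars_in_quartet=1 acc=0x4 bytes_emitted=0
After char 1 ('U'=20): chars_in_quartet=2 acc=0x114 bytes_emitted=0
After char 2 ('F'=5): chars_in_quartet=3 acc=0x4505 bytes_emitted=0
After char 3 ('w'=48): chars_in_quartet=4 acc=0x114170 -> emit 11 41 70, reset; bytes_emitted=3
After char 4 ('s'=44): chars_in_quartet=1 acc=0x2C bytes_emitted=3

Answer: 1 0x2C 3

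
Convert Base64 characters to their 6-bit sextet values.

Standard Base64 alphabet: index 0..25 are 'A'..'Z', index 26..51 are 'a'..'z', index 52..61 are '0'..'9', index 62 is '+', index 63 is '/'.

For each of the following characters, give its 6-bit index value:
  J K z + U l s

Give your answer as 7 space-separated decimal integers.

'J': A..Z range, ord('J') − ord('A') = 9
'K': A..Z range, ord('K') − ord('A') = 10
'z': a..z range, 26 + ord('z') − ord('a') = 51
'+': index 62
'U': A..Z range, ord('U') − ord('A') = 20
'l': a..z range, 26 + ord('l') − ord('a') = 37
's': a..z range, 26 + ord('s') − ord('a') = 44

Answer: 9 10 51 62 20 37 44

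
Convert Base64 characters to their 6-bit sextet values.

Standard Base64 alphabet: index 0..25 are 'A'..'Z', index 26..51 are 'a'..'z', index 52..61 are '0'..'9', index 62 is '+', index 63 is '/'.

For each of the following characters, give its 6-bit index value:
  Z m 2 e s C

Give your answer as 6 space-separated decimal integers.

Answer: 25 38 54 30 44 2

Derivation:
'Z': A..Z range, ord('Z') − ord('A') = 25
'm': a..z range, 26 + ord('m') − ord('a') = 38
'2': 0..9 range, 52 + ord('2') − ord('0') = 54
'e': a..z range, 26 + ord('e') − ord('a') = 30
's': a..z range, 26 + ord('s') − ord('a') = 44
'C': A..Z range, ord('C') − ord('A') = 2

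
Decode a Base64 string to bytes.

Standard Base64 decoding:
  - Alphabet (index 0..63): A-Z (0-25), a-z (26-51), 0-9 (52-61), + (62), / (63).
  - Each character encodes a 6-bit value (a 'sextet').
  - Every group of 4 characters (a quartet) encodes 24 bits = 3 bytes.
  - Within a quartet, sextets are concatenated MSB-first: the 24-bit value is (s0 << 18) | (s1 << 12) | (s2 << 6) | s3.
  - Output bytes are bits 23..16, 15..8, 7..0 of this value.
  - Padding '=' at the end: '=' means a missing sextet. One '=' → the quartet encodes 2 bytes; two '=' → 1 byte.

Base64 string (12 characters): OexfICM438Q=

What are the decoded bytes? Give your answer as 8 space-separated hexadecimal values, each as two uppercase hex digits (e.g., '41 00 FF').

Answer: 39 EC 5F 20 23 38 DF C4

Derivation:
After char 0 ('O'=14): chars_in_quartet=1 acc=0xE bytes_emitted=0
After char 1 ('e'=30): chars_in_quartet=2 acc=0x39E bytes_emitted=0
After char 2 ('x'=49): chars_in_quartet=3 acc=0xE7B1 bytes_emitted=0
After char 3 ('f'=31): chars_in_quartet=4 acc=0x39EC5F -> emit 39 EC 5F, reset; bytes_emitted=3
After char 4 ('I'=8): chars_in_quartet=1 acc=0x8 bytes_emitted=3
After char 5 ('C'=2): chars_in_quartet=2 acc=0x202 bytes_emitted=3
After char 6 ('M'=12): chars_in_quartet=3 acc=0x808C bytes_emitted=3
After char 7 ('4'=56): chars_in_quartet=4 acc=0x202338 -> emit 20 23 38, reset; bytes_emitted=6
After char 8 ('3'=55): chars_in_quartet=1 acc=0x37 bytes_emitted=6
After char 9 ('8'=60): chars_in_quartet=2 acc=0xDFC bytes_emitted=6
After char 10 ('Q'=16): chars_in_quartet=3 acc=0x37F10 bytes_emitted=6
Padding '=': partial quartet acc=0x37F10 -> emit DF C4; bytes_emitted=8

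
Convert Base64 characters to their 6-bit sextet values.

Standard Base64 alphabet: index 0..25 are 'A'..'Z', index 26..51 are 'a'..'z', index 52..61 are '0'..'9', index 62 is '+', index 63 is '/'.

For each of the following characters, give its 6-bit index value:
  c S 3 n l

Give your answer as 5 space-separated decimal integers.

'c': a..z range, 26 + ord('c') − ord('a') = 28
'S': A..Z range, ord('S') − ord('A') = 18
'3': 0..9 range, 52 + ord('3') − ord('0') = 55
'n': a..z range, 26 + ord('n') − ord('a') = 39
'l': a..z range, 26 + ord('l') − ord('a') = 37

Answer: 28 18 55 39 37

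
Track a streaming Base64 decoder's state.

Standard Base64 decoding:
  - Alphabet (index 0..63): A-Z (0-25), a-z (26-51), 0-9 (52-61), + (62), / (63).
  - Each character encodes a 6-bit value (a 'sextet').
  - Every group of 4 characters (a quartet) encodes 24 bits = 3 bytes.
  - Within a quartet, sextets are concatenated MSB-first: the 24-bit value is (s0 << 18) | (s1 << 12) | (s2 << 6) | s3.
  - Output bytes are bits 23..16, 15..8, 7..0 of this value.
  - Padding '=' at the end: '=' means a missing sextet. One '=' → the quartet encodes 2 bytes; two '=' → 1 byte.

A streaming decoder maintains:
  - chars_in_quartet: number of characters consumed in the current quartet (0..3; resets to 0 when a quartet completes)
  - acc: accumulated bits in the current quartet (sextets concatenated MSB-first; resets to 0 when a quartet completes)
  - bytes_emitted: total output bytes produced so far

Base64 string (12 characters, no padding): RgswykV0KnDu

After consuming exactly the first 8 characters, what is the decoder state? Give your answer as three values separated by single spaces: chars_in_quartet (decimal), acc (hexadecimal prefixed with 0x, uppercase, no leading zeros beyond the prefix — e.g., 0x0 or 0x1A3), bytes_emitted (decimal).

Answer: 0 0x0 6

Derivation:
After char 0 ('R'=17): chars_in_quartet=1 acc=0x11 bytes_emitted=0
After char 1 ('g'=32): chars_in_quartet=2 acc=0x460 bytes_emitted=0
After char 2 ('s'=44): chars_in_quartet=3 acc=0x1182C bytes_emitted=0
After char 3 ('w'=48): chars_in_quartet=4 acc=0x460B30 -> emit 46 0B 30, reset; bytes_emitted=3
After char 4 ('y'=50): chars_in_quartet=1 acc=0x32 bytes_emitted=3
After char 5 ('k'=36): chars_in_quartet=2 acc=0xCA4 bytes_emitted=3
After char 6 ('V'=21): chars_in_quartet=3 acc=0x32915 bytes_emitted=3
After char 7 ('0'=52): chars_in_quartet=4 acc=0xCA4574 -> emit CA 45 74, reset; bytes_emitted=6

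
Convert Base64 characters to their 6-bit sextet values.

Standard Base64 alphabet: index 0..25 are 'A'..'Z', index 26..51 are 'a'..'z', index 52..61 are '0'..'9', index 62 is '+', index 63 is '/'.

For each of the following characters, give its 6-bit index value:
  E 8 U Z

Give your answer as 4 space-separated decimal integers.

Answer: 4 60 20 25

Derivation:
'E': A..Z range, ord('E') − ord('A') = 4
'8': 0..9 range, 52 + ord('8') − ord('0') = 60
'U': A..Z range, ord('U') − ord('A') = 20
'Z': A..Z range, ord('Z') − ord('A') = 25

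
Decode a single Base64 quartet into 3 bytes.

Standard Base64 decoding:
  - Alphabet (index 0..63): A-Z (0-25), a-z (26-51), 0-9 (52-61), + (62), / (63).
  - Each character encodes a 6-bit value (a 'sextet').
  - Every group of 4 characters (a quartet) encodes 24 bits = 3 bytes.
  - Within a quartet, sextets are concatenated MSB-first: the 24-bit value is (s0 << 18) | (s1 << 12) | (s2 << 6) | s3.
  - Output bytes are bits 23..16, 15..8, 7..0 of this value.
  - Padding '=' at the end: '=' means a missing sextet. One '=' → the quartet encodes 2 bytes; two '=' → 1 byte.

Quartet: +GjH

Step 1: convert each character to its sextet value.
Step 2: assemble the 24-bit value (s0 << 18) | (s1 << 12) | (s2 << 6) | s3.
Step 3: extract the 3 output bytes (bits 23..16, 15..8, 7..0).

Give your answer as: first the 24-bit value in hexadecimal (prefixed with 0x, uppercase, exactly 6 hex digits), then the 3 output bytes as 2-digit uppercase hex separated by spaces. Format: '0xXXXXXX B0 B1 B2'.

Sextets: +=62, G=6, j=35, H=7
24-bit: (62<<18) | (6<<12) | (35<<6) | 7
      = 0xF80000 | 0x006000 | 0x0008C0 | 0x000007
      = 0xF868C7
Bytes: (v>>16)&0xFF=F8, (v>>8)&0xFF=68, v&0xFF=C7

Answer: 0xF868C7 F8 68 C7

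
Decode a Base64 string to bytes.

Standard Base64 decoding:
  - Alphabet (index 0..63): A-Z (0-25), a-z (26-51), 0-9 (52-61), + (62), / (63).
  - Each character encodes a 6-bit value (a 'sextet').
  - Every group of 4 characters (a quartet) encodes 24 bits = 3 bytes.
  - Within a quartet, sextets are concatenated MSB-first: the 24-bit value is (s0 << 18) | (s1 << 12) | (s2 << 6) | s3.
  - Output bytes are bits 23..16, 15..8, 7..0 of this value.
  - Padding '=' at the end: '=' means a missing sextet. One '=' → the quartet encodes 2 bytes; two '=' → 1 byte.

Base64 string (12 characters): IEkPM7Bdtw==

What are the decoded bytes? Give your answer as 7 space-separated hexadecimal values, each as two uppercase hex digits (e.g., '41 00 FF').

Answer: 20 49 0F 33 B0 5D B7

Derivation:
After char 0 ('I'=8): chars_in_quartet=1 acc=0x8 bytes_emitted=0
After char 1 ('E'=4): chars_in_quartet=2 acc=0x204 bytes_emitted=0
After char 2 ('k'=36): chars_in_quartet=3 acc=0x8124 bytes_emitted=0
After char 3 ('P'=15): chars_in_quartet=4 acc=0x20490F -> emit 20 49 0F, reset; bytes_emitted=3
After char 4 ('M'=12): chars_in_quartet=1 acc=0xC bytes_emitted=3
After char 5 ('7'=59): chars_in_quartet=2 acc=0x33B bytes_emitted=3
After char 6 ('B'=1): chars_in_quartet=3 acc=0xCEC1 bytes_emitted=3
After char 7 ('d'=29): chars_in_quartet=4 acc=0x33B05D -> emit 33 B0 5D, reset; bytes_emitted=6
After char 8 ('t'=45): chars_in_quartet=1 acc=0x2D bytes_emitted=6
After char 9 ('w'=48): chars_in_quartet=2 acc=0xB70 bytes_emitted=6
Padding '==': partial quartet acc=0xB70 -> emit B7; bytes_emitted=7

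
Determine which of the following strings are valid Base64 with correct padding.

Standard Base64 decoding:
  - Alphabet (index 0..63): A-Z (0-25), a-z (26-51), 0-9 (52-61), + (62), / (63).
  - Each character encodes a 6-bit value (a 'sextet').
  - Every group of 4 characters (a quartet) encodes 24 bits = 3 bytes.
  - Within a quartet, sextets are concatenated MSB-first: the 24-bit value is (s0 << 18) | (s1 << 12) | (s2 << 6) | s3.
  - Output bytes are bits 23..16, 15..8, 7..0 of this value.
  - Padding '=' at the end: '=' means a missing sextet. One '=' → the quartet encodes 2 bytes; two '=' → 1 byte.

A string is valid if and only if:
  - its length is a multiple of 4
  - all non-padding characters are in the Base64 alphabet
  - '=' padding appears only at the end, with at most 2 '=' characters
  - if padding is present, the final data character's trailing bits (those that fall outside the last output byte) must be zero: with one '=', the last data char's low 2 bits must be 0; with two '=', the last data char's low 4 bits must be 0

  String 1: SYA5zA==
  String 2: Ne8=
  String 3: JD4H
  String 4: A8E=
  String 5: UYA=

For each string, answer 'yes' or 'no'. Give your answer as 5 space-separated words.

String 1: 'SYA5zA==' → valid
String 2: 'Ne8=' → valid
String 3: 'JD4H' → valid
String 4: 'A8E=' → valid
String 5: 'UYA=' → valid

Answer: yes yes yes yes yes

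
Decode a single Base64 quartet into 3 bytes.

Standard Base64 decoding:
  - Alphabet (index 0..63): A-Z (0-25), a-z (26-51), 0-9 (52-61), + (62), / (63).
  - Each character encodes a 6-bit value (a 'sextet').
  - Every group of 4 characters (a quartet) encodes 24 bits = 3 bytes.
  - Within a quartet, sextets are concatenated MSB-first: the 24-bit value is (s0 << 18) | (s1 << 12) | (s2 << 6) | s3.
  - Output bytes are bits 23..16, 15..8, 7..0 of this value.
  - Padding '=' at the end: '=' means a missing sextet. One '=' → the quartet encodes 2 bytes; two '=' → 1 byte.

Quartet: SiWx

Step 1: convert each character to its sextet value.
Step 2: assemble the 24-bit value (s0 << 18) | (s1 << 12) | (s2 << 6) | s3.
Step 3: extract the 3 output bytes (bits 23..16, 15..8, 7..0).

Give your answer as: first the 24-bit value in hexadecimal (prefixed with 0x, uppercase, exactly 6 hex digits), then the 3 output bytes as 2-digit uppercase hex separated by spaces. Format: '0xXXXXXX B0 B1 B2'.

Sextets: S=18, i=34, W=22, x=49
24-bit: (18<<18) | (34<<12) | (22<<6) | 49
      = 0x480000 | 0x022000 | 0x000580 | 0x000031
      = 0x4A25B1
Bytes: (v>>16)&0xFF=4A, (v>>8)&0xFF=25, v&0xFF=B1

Answer: 0x4A25B1 4A 25 B1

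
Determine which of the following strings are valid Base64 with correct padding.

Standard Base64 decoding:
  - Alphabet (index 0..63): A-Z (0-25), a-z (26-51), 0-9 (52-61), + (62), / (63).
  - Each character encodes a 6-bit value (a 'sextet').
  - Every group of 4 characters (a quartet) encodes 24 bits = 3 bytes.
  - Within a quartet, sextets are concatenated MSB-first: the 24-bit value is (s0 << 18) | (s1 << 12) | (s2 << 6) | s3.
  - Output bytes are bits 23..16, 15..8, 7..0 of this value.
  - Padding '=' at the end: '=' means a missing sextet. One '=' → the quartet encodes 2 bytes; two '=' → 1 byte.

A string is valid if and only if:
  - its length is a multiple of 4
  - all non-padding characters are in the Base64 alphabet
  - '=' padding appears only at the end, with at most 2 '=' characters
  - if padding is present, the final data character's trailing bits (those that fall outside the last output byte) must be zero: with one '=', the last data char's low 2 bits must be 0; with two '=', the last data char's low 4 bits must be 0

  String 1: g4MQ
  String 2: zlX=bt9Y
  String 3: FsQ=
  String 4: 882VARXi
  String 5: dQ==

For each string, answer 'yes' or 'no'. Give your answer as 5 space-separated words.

Answer: yes no yes yes yes

Derivation:
String 1: 'g4MQ' → valid
String 2: 'zlX=bt9Y' → invalid (bad char(s): ['=']; '=' in middle)
String 3: 'FsQ=' → valid
String 4: '882VARXi' → valid
String 5: 'dQ==' → valid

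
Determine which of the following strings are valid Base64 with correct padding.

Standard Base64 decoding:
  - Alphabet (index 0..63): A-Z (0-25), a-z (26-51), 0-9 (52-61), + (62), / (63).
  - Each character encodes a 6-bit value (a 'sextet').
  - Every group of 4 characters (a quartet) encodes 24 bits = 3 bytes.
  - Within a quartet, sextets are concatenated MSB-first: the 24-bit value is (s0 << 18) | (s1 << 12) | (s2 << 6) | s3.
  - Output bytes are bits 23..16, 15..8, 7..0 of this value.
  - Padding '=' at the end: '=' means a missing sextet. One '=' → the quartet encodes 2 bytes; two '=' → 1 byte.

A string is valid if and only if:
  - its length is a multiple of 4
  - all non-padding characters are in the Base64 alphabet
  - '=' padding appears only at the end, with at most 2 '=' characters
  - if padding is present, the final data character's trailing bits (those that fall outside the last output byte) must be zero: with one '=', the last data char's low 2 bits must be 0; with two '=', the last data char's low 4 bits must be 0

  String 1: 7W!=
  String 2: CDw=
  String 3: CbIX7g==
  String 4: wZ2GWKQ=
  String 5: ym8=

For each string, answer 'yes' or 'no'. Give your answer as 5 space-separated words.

Answer: no yes yes yes yes

Derivation:
String 1: '7W!=' → invalid (bad char(s): ['!'])
String 2: 'CDw=' → valid
String 3: 'CbIX7g==' → valid
String 4: 'wZ2GWKQ=' → valid
String 5: 'ym8=' → valid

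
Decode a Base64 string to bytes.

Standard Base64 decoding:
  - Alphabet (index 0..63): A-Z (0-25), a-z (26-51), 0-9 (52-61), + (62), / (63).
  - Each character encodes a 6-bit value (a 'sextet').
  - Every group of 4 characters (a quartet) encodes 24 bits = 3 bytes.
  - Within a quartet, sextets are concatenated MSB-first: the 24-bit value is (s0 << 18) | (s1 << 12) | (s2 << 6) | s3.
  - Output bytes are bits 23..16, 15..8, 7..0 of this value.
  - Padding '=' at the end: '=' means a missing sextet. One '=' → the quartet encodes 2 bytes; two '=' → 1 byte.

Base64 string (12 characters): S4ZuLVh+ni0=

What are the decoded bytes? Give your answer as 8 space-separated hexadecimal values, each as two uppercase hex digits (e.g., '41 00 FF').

After char 0 ('S'=18): chars_in_quartet=1 acc=0x12 bytes_emitted=0
After char 1 ('4'=56): chars_in_quartet=2 acc=0x4B8 bytes_emitted=0
After char 2 ('Z'=25): chars_in_quartet=3 acc=0x12E19 bytes_emitted=0
After char 3 ('u'=46): chars_in_quartet=4 acc=0x4B866E -> emit 4B 86 6E, reset; bytes_emitted=3
After char 4 ('L'=11): chars_in_quartet=1 acc=0xB bytes_emitted=3
After char 5 ('V'=21): chars_in_quartet=2 acc=0x2D5 bytes_emitted=3
After char 6 ('h'=33): chars_in_quartet=3 acc=0xB561 bytes_emitted=3
After char 7 ('+'=62): chars_in_quartet=4 acc=0x2D587E -> emit 2D 58 7E, reset; bytes_emitted=6
After char 8 ('n'=39): chars_in_quartet=1 acc=0x27 bytes_emitted=6
After char 9 ('i'=34): chars_in_quartet=2 acc=0x9E2 bytes_emitted=6
After char 10 ('0'=52): chars_in_quartet=3 acc=0x278B4 bytes_emitted=6
Padding '=': partial quartet acc=0x278B4 -> emit 9E 2D; bytes_emitted=8

Answer: 4B 86 6E 2D 58 7E 9E 2D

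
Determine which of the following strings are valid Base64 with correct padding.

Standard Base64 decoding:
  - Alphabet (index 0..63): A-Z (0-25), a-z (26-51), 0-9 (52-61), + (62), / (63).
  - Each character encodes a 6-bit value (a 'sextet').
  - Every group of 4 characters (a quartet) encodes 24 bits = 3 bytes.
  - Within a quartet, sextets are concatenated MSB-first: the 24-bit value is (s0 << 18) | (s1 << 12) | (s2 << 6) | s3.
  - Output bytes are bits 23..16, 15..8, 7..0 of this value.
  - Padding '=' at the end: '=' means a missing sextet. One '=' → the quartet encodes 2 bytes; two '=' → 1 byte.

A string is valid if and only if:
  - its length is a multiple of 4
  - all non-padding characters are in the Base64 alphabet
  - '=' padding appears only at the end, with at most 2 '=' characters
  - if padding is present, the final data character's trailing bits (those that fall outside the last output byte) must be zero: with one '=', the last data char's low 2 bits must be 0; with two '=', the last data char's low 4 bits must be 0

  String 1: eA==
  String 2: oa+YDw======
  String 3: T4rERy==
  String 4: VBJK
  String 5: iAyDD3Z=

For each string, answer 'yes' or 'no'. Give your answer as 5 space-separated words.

String 1: 'eA==' → valid
String 2: 'oa+YDw======' → invalid (6 pad chars (max 2))
String 3: 'T4rERy==' → invalid (bad trailing bits)
String 4: 'VBJK' → valid
String 5: 'iAyDD3Z=' → invalid (bad trailing bits)

Answer: yes no no yes no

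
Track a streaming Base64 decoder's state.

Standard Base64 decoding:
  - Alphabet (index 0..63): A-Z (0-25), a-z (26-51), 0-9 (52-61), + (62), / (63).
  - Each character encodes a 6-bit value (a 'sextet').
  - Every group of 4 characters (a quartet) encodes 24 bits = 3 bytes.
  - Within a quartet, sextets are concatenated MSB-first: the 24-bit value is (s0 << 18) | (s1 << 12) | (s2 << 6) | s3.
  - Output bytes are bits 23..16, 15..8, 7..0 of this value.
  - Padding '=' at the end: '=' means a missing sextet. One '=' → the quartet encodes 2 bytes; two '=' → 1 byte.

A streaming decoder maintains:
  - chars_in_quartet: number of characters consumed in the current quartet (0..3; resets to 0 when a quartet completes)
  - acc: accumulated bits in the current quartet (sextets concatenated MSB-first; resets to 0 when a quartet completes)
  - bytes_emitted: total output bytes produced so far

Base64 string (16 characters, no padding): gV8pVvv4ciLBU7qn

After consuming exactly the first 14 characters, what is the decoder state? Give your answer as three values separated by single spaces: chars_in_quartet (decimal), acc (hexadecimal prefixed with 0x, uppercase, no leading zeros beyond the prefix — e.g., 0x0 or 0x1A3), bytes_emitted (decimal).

Answer: 2 0x53B 9

Derivation:
After char 0 ('g'=32): chars_in_quartet=1 acc=0x20 bytes_emitted=0
After char 1 ('V'=21): chars_in_quartet=2 acc=0x815 bytes_emitted=0
After char 2 ('8'=60): chars_in_quartet=3 acc=0x2057C bytes_emitted=0
After char 3 ('p'=41): chars_in_quartet=4 acc=0x815F29 -> emit 81 5F 29, reset; bytes_emitted=3
After char 4 ('V'=21): chars_in_quartet=1 acc=0x15 bytes_emitted=3
After char 5 ('v'=47): chars_in_quartet=2 acc=0x56F bytes_emitted=3
After char 6 ('v'=47): chars_in_quartet=3 acc=0x15BEF bytes_emitted=3
After char 7 ('4'=56): chars_in_quartet=4 acc=0x56FBF8 -> emit 56 FB F8, reset; bytes_emitted=6
After char 8 ('c'=28): chars_in_quartet=1 acc=0x1C bytes_emitted=6
After char 9 ('i'=34): chars_in_quartet=2 acc=0x722 bytes_emitted=6
After char 10 ('L'=11): chars_in_quartet=3 acc=0x1C88B bytes_emitted=6
After char 11 ('B'=1): chars_in_quartet=4 acc=0x7222C1 -> emit 72 22 C1, reset; bytes_emitted=9
After char 12 ('U'=20): chars_in_quartet=1 acc=0x14 bytes_emitted=9
After char 13 ('7'=59): chars_in_quartet=2 acc=0x53B bytes_emitted=9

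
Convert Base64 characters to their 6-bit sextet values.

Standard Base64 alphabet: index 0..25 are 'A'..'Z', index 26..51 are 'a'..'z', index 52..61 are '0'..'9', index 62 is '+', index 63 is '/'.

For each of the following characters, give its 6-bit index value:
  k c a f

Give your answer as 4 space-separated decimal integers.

Answer: 36 28 26 31

Derivation:
'k': a..z range, 26 + ord('k') − ord('a') = 36
'c': a..z range, 26 + ord('c') − ord('a') = 28
'a': a..z range, 26 + ord('a') − ord('a') = 26
'f': a..z range, 26 + ord('f') − ord('a') = 31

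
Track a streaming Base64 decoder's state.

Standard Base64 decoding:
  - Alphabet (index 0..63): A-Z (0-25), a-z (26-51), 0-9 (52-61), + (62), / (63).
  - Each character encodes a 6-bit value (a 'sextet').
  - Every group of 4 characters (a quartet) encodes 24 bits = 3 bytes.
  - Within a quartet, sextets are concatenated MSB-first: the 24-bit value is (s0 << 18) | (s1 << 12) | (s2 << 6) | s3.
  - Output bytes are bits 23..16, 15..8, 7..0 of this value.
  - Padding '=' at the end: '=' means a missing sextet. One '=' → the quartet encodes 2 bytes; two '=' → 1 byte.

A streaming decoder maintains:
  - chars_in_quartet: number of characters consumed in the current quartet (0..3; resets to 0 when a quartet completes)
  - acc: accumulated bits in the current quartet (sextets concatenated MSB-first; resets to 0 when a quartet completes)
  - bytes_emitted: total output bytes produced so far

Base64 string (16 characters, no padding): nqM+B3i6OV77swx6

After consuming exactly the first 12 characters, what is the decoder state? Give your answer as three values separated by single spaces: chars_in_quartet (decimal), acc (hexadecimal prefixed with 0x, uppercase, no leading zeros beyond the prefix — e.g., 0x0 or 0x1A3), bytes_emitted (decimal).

Answer: 0 0x0 9

Derivation:
After char 0 ('n'=39): chars_in_quartet=1 acc=0x27 bytes_emitted=0
After char 1 ('q'=42): chars_in_quartet=2 acc=0x9EA bytes_emitted=0
After char 2 ('M'=12): chars_in_quartet=3 acc=0x27A8C bytes_emitted=0
After char 3 ('+'=62): chars_in_quartet=4 acc=0x9EA33E -> emit 9E A3 3E, reset; bytes_emitted=3
After char 4 ('B'=1): chars_in_quartet=1 acc=0x1 bytes_emitted=3
After char 5 ('3'=55): chars_in_quartet=2 acc=0x77 bytes_emitted=3
After char 6 ('i'=34): chars_in_quartet=3 acc=0x1DE2 bytes_emitted=3
After char 7 ('6'=58): chars_in_quartet=4 acc=0x778BA -> emit 07 78 BA, reset; bytes_emitted=6
After char 8 ('O'=14): chars_in_quartet=1 acc=0xE bytes_emitted=6
After char 9 ('V'=21): chars_in_quartet=2 acc=0x395 bytes_emitted=6
After char 10 ('7'=59): chars_in_quartet=3 acc=0xE57B bytes_emitted=6
After char 11 ('7'=59): chars_in_quartet=4 acc=0x395EFB -> emit 39 5E FB, reset; bytes_emitted=9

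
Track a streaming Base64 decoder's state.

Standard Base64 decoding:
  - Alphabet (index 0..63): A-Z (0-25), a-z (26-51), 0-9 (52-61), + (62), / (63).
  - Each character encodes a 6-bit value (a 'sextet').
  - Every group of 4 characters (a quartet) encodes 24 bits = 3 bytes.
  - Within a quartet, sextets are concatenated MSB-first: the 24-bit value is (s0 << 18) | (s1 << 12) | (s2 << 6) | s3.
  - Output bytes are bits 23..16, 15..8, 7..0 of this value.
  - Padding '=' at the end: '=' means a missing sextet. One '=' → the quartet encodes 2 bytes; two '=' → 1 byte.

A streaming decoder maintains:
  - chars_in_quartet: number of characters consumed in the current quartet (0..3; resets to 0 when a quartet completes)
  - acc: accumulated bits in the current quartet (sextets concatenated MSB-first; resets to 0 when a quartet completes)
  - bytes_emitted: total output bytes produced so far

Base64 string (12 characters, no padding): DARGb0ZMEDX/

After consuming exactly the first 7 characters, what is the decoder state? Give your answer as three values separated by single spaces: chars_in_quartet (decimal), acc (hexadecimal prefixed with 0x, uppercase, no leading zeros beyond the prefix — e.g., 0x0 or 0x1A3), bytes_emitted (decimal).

Answer: 3 0x1BD19 3

Derivation:
After char 0 ('D'=3): chars_in_quartet=1 acc=0x3 bytes_emitted=0
After char 1 ('A'=0): chars_in_quartet=2 acc=0xC0 bytes_emitted=0
After char 2 ('R'=17): chars_in_quartet=3 acc=0x3011 bytes_emitted=0
After char 3 ('G'=6): chars_in_quartet=4 acc=0xC0446 -> emit 0C 04 46, reset; bytes_emitted=3
After char 4 ('b'=27): chars_in_quartet=1 acc=0x1B bytes_emitted=3
After char 5 ('0'=52): chars_in_quartet=2 acc=0x6F4 bytes_emitted=3
After char 6 ('Z'=25): chars_in_quartet=3 acc=0x1BD19 bytes_emitted=3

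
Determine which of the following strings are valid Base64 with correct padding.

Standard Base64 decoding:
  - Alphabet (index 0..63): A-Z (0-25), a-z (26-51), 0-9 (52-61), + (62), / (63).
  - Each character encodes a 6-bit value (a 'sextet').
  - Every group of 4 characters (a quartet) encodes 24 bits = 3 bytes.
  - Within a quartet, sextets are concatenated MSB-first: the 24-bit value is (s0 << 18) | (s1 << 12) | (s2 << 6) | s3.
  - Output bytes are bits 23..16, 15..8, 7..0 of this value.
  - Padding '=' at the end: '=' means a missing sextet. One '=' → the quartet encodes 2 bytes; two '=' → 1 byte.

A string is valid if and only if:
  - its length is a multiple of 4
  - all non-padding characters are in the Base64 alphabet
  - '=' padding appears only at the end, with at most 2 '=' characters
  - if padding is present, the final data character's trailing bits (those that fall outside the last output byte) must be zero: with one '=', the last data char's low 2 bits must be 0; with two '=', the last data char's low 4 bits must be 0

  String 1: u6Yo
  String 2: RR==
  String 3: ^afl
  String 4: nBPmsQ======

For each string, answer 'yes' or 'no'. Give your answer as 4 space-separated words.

Answer: yes no no no

Derivation:
String 1: 'u6Yo' → valid
String 2: 'RR==' → invalid (bad trailing bits)
String 3: '^afl' → invalid (bad char(s): ['^'])
String 4: 'nBPmsQ======' → invalid (6 pad chars (max 2))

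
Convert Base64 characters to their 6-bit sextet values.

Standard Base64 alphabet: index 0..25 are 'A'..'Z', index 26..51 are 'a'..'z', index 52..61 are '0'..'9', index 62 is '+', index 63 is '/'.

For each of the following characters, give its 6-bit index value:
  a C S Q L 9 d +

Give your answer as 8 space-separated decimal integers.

'a': a..z range, 26 + ord('a') − ord('a') = 26
'C': A..Z range, ord('C') − ord('A') = 2
'S': A..Z range, ord('S') − ord('A') = 18
'Q': A..Z range, ord('Q') − ord('A') = 16
'L': A..Z range, ord('L') − ord('A') = 11
'9': 0..9 range, 52 + ord('9') − ord('0') = 61
'd': a..z range, 26 + ord('d') − ord('a') = 29
'+': index 62

Answer: 26 2 18 16 11 61 29 62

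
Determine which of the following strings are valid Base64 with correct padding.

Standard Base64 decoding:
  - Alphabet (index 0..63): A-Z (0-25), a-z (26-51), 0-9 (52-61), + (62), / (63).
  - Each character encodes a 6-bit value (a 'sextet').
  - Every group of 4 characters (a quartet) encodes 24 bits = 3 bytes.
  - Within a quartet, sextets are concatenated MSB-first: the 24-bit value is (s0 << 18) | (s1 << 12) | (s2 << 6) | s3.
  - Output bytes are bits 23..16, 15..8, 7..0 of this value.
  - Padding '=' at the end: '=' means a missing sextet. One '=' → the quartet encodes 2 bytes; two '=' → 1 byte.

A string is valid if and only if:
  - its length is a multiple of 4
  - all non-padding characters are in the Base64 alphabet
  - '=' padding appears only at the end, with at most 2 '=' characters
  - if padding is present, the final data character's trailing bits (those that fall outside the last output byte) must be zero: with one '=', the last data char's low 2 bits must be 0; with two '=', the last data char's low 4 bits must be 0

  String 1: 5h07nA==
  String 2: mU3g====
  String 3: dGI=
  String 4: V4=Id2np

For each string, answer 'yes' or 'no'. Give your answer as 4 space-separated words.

Answer: yes no yes no

Derivation:
String 1: '5h07nA==' → valid
String 2: 'mU3g====' → invalid (4 pad chars (max 2))
String 3: 'dGI=' → valid
String 4: 'V4=Id2np' → invalid (bad char(s): ['=']; '=' in middle)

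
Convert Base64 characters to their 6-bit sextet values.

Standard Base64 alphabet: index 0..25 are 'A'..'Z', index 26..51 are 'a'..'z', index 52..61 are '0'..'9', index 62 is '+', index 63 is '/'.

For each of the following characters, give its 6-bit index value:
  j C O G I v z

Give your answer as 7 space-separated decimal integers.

Answer: 35 2 14 6 8 47 51

Derivation:
'j': a..z range, 26 + ord('j') − ord('a') = 35
'C': A..Z range, ord('C') − ord('A') = 2
'O': A..Z range, ord('O') − ord('A') = 14
'G': A..Z range, ord('G') − ord('A') = 6
'I': A..Z range, ord('I') − ord('A') = 8
'v': a..z range, 26 + ord('v') − ord('a') = 47
'z': a..z range, 26 + ord('z') − ord('a') = 51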